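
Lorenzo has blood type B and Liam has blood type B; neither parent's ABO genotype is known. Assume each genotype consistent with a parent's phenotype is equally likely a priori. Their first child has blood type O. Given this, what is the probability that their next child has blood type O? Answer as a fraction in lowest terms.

Possible genotypes: Lorenzo ∈ {BB, BO}; Liam ∈ {BB, BO}.
Weight each parental genotype pair by prior × P(type-O child):
  BO × BO: posterior weight 1; P(next child type O) = 1/4.
Weighted sum = 1/4.

1/4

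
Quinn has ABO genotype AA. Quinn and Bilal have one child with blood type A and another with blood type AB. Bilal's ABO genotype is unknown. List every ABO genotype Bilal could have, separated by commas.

AB, BO

For each candidate genotype of Bilal, check whether crossing it with AA can produce every observed child phenotype.
  AA → possible child types {A} ✗
  AB → possible child types {A, AB} ✓
  AO → possible child types {A} ✗
  BB → possible child types {AB} ✗
  BO → possible child types {A, AB} ✓
  OO → possible child types {A} ✗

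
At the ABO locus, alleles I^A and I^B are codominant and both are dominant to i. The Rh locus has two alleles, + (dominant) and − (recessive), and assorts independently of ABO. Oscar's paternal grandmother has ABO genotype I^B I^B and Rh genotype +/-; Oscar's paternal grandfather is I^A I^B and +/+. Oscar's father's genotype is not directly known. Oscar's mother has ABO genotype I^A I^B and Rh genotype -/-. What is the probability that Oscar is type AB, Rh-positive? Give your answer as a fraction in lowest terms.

Oscar's father's ABO genotype from I^B I^B × I^A I^B: 1/2 I^A I^B, 1/2 I^B I^B.
Crossing each possibility with the mother I^A I^B and summing P(type AB): 1/2·1/2 + 1/2·1/2 = 1/2.
Similarly for Rh via the father's Rh distribution: P(Rh+) = 3/4.
Independent loci: 1/2 × 3/4 = 3/8.

3/8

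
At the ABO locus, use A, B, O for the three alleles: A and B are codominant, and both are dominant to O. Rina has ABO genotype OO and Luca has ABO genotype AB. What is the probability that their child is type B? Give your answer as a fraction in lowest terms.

ABO cross OO × AB → offspring phenotypes: 1/2 A, 1/2 B.
So P(type B) = 1/2.

1/2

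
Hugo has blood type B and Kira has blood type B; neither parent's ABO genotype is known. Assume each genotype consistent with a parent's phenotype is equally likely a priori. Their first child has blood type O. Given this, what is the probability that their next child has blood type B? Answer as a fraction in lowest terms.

3/4

Possible genotypes: Hugo ∈ {I^B I^B, I^B i}; Kira ∈ {I^B I^B, I^B i}.
Weight each parental genotype pair by prior × P(type-O child):
  I^B i × I^B i: posterior weight 1; P(next child type B) = 3/4.
Weighted sum = 3/4.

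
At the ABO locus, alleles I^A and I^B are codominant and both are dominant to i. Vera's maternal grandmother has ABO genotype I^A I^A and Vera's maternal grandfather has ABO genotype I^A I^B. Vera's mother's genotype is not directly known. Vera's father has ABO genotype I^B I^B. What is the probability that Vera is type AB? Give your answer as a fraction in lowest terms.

Vera's mother's ABO genotype from I^A I^A × I^A I^B: 1/2 I^A I^A, 1/2 I^A I^B.
Crossing each possibility with the father I^B I^B and summing P(type AB): 1/2·1 + 1/2·1/2 = 3/4.

3/4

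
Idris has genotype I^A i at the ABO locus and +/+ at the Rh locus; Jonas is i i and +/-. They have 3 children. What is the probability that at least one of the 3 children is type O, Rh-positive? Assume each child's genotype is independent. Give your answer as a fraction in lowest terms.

7/8

ABO cross I^A i × i i → 1/2 O, 1/2 A.
Rh cross +/+ × +/- → 1 Rh+; so P(type O, Rh-positive) = 1/2 × 1 = 1/2 per child.
P(none) = (1/2)^3 = 1/8; P(at least one) = 1 − 1/8 = 7/8.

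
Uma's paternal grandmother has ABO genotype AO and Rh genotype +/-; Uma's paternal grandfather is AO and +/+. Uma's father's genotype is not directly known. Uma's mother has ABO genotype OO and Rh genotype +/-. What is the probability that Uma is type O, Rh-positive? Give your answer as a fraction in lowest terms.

7/16

Uma's father's ABO genotype from AO × AO: 1/4 AA, 1/2 AO, 1/4 OO.
Crossing each possibility with the mother OO and summing P(type O): 1/4·0 + 1/2·1/2 + 1/4·1 = 1/2.
Similarly for Rh via the father's Rh distribution: P(Rh+) = 7/8.
Independent loci: 1/2 × 7/8 = 7/16.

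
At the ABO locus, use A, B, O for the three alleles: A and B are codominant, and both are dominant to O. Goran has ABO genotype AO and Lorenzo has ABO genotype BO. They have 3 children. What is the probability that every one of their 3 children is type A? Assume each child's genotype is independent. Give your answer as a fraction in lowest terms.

ABO cross AO × BO → 1/4 O, 1/4 A, 1/4 B, 1/4 AB.
So P(type A) = 1/4 per child.
All 3 independent: (1/4)^3 = 1/64.

1/64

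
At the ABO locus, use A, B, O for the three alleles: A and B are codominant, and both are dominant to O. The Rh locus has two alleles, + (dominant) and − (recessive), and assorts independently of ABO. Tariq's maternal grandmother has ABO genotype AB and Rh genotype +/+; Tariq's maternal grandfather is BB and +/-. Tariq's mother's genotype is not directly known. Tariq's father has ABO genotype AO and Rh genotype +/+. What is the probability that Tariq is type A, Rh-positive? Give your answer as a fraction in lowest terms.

1/4

Tariq's mother's ABO genotype from AB × BB: 1/2 AB, 1/2 BB.
Crossing each possibility with the father AO and summing P(type A): 1/2·1/2 + 1/2·0 = 1/4.
Similarly for Rh via the mother's Rh distribution: P(Rh+) = 1.
Independent loci: 1/4 × 1 = 1/4.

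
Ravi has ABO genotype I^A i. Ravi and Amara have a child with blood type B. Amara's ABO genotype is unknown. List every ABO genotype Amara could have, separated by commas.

For each candidate genotype of Amara, check whether crossing it with I^A i can produce every observed child phenotype.
  I^A I^A → possible child types {A} ✗
  I^A I^B → possible child types {A, B, AB} ✓
  I^A i → possible child types {O, A} ✗
  I^B I^B → possible child types {B, AB} ✓
  I^B i → possible child types {O, A, B, AB} ✓
  i i → possible child types {O, A} ✗

I^A I^B, I^B I^B, I^B i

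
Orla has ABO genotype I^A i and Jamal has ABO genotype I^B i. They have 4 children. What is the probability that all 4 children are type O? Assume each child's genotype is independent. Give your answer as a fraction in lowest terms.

1/256

ABO cross I^A i × I^B i → 1/4 O, 1/4 A, 1/4 B, 1/4 AB.
So P(type O) = 1/4 per child.
All 4 independent: (1/4)^4 = 1/256.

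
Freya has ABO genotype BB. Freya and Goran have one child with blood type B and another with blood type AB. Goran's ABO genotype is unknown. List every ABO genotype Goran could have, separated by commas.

AB, AO

For each candidate genotype of Goran, check whether crossing it with BB can produce every observed child phenotype.
  AA → possible child types {AB} ✗
  AB → possible child types {B, AB} ✓
  AO → possible child types {B, AB} ✓
  BB → possible child types {B} ✗
  BO → possible child types {B} ✗
  OO → possible child types {B} ✗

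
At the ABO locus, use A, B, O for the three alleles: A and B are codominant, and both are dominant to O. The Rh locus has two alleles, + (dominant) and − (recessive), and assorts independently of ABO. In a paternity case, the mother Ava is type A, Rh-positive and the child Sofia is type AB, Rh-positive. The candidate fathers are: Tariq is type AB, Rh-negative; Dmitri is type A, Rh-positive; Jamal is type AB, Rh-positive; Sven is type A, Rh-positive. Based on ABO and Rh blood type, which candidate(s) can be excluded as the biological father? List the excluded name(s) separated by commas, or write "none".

Dmitri, Sven

A candidate is excluded only if no genotype consistent with his phenotype could produce a type AB, Rh-positive child with a type A, Rh-positive mother.
Dmitri (type A, Rh+): no genotype consistent with that phenotype can produce a type-AB Rh+ child with a type-A mother.
Sven (type A, Rh+): no genotype consistent with that phenotype can produce a type-AB Rh+ child with a type-A mother.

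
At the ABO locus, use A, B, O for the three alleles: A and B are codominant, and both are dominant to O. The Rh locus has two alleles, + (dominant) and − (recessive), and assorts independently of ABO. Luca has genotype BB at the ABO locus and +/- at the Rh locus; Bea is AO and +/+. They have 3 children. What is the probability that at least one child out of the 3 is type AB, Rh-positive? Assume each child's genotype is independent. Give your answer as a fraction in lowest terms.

7/8

ABO cross BB × AO → 1/2 B, 1/2 AB.
Rh cross +/- × +/+ → 1 Rh+; so P(type AB, Rh-positive) = 1/2 × 1 = 1/2 per child.
P(none) = (1/2)^3 = 1/8; P(at least one) = 1 − 1/8 = 7/8.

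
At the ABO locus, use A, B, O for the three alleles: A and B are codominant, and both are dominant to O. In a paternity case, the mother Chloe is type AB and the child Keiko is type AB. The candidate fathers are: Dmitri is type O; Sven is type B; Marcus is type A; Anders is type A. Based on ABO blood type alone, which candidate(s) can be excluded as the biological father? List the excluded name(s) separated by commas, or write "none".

Dmitri

A candidate is excluded only if no genotype consistent with his phenotype could produce a type AB child with a type AB mother.
Dmitri (type O): no genotype consistent with that phenotype can produce a type-AB child with a type-AB mother.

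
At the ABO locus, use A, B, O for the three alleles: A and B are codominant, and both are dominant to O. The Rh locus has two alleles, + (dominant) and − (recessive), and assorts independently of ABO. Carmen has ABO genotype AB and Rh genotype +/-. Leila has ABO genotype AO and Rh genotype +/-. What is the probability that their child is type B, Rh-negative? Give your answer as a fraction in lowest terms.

1/16

ABO cross AB × AO → offspring phenotypes: 1/2 A, 1/4 B, 1/4 AB.
Rh cross +/- × +/- → 3/4 Rh+, 1/4 Rh-.
Independent loci: P(type B, Rh-negative) = 1/4 × 1/4 = 1/16.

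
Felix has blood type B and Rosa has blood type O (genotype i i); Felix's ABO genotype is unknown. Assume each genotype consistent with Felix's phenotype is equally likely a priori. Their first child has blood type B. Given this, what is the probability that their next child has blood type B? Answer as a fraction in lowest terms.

Possible genotypes: Felix ∈ {I^B I^B, I^B i}; Rosa ∈ {i i}.
Weight each parental genotype pair by prior × P(type-B child):
  I^B I^B × i i: posterior weight 2/3; P(next child type B) = 1.
  I^B i × i i: posterior weight 1/3; P(next child type B) = 1/2.
Weighted sum = 5/6.

5/6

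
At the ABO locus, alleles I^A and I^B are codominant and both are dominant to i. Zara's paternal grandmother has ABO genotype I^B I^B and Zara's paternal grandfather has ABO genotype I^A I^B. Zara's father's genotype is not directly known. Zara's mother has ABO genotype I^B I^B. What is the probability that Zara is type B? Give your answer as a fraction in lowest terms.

Zara's father's ABO genotype from I^B I^B × I^A I^B: 1/2 I^A I^B, 1/2 I^B I^B.
Crossing each possibility with the mother I^B I^B and summing P(type B): 1/2·1/2 + 1/2·1 = 3/4.

3/4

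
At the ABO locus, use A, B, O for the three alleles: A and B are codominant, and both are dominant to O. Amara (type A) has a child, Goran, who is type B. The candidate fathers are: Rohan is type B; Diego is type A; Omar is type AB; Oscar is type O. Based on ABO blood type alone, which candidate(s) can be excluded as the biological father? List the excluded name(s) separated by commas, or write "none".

A candidate is excluded only if no genotype consistent with his phenotype could produce a type B child with a type A mother.
Diego (type A): no genotype consistent with that phenotype can produce a type-B child with a type-A mother.
Oscar (type O): no genotype consistent with that phenotype can produce a type-B child with a type-A mother.

Diego, Oscar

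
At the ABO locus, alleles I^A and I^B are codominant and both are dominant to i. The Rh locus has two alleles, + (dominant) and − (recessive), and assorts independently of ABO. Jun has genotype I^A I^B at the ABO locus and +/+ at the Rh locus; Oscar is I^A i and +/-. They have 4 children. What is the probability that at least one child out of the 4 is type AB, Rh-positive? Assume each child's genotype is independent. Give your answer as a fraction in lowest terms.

ABO cross I^A I^B × I^A i → 1/2 A, 1/4 B, 1/4 AB.
Rh cross +/+ × +/- → 1 Rh+; so P(type AB, Rh-positive) = 1/4 × 1 = 1/4 per child.
P(none) = (3/4)^4 = 81/256; P(at least one) = 1 − 81/256 = 175/256.

175/256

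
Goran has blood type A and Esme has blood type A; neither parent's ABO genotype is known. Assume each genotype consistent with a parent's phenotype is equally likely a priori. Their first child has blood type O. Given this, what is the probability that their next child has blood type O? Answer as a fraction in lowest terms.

1/4

Possible genotypes: Goran ∈ {AA, AO}; Esme ∈ {AA, AO}.
Weight each parental genotype pair by prior × P(type-O child):
  AO × AO: posterior weight 1; P(next child type O) = 1/4.
Weighted sum = 1/4.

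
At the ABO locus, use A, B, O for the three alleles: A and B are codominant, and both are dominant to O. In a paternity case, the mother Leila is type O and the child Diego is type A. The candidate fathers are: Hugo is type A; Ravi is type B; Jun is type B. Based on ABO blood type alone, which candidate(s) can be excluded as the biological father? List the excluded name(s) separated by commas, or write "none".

A candidate is excluded only if no genotype consistent with his phenotype could produce a type A child with a type O mother.
Ravi (type B): no genotype consistent with that phenotype can produce a type-A child with a type-O mother.
Jun (type B): no genotype consistent with that phenotype can produce a type-A child with a type-O mother.

Ravi, Jun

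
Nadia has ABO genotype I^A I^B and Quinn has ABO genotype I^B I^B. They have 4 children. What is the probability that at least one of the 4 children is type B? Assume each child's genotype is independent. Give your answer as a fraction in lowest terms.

ABO cross I^A I^B × I^B I^B → 1/2 B, 1/2 AB.
So P(type B) = 1/2 per child.
P(none) = (1/2)^4 = 1/16; P(at least one) = 1 − 1/16 = 15/16.

15/16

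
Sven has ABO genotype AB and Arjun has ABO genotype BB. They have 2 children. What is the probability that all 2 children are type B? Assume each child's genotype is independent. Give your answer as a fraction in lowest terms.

1/4

ABO cross AB × BB → 1/2 B, 1/2 AB.
So P(type B) = 1/2 per child.
All 2 independent: (1/2)^2 = 1/4.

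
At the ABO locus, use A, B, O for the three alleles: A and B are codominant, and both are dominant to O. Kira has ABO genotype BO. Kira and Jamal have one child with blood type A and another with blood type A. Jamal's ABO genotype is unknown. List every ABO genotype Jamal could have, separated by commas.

AA, AB, AO

For each candidate genotype of Jamal, check whether crossing it with BO can produce every observed child phenotype.
  AA → possible child types {A, AB} ✓
  AB → possible child types {A, B, AB} ✓
  AO → possible child types {O, A, B, AB} ✓
  BB → possible child types {B} ✗
  BO → possible child types {O, B} ✗
  OO → possible child types {O, B} ✗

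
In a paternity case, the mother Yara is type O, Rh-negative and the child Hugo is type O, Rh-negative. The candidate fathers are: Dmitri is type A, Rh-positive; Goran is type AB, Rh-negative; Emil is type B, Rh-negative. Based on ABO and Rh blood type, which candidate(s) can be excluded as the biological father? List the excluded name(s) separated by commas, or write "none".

Goran

A candidate is excluded only if no genotype consistent with his phenotype could produce a type O, Rh-negative child with a type O, Rh-negative mother.
Goran (type AB, Rh-): no genotype consistent with that phenotype can produce a type-O Rh- child with a type-O mother.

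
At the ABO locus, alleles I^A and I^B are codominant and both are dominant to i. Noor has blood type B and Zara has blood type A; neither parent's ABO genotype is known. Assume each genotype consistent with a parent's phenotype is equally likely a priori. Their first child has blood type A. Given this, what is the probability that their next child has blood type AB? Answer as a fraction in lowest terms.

Possible genotypes: Noor ∈ {I^B I^B, I^B i}; Zara ∈ {I^A I^A, I^A i}.
Weight each parental genotype pair by prior × P(type-A child):
  I^B i × I^A I^A: posterior weight 2/3; P(next child type AB) = 1/2.
  I^B i × I^A i: posterior weight 1/3; P(next child type AB) = 1/4.
Weighted sum = 5/12.

5/12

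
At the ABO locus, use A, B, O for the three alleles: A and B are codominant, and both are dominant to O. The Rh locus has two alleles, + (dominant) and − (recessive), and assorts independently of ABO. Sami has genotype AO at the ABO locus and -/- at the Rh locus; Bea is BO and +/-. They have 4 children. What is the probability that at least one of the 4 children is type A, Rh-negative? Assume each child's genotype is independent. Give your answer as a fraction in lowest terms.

1695/4096

ABO cross AO × BO → 1/4 O, 1/4 A, 1/4 B, 1/4 AB.
Rh cross -/- × +/- → 1/2 Rh+, 1/2 Rh-; so P(type A, Rh-negative) = 1/4 × 1/2 = 1/8 per child.
P(none) = (7/8)^4 = 2401/4096; P(at least one) = 1 − 2401/4096 = 1695/4096.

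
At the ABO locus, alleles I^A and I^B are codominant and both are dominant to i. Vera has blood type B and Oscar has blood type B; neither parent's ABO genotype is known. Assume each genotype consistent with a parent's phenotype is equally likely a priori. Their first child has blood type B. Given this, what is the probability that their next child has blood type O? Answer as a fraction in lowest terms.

1/20

Possible genotypes: Vera ∈ {I^B I^B, I^B i}; Oscar ∈ {I^B I^B, I^B i}.
Weight each parental genotype pair by prior × P(type-B child):
  I^B I^B × I^B I^B: posterior weight 4/15; P(next child type O) = 0.
  I^B I^B × I^B i: posterior weight 4/15; P(next child type O) = 0.
  I^B i × I^B I^B: posterior weight 4/15; P(next child type O) = 0.
  I^B i × I^B i: posterior weight 1/5; P(next child type O) = 1/4.
Weighted sum = 1/20.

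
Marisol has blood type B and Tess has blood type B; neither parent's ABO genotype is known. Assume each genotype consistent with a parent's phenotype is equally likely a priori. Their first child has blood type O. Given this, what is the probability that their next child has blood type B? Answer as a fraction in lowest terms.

Possible genotypes: Marisol ∈ {BB, BO}; Tess ∈ {BB, BO}.
Weight each parental genotype pair by prior × P(type-O child):
  BO × BO: posterior weight 1; P(next child type B) = 3/4.
Weighted sum = 3/4.

3/4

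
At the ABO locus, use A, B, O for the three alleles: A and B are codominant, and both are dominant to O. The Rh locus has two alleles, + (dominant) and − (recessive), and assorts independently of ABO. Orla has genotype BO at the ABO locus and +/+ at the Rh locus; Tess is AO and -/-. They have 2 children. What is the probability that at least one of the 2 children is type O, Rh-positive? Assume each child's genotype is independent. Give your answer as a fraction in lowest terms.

ABO cross BO × AO → 1/4 O, 1/4 A, 1/4 B, 1/4 AB.
Rh cross +/+ × -/- → 1 Rh+; so P(type O, Rh-positive) = 1/4 × 1 = 1/4 per child.
P(none) = (3/4)^2 = 9/16; P(at least one) = 1 − 9/16 = 7/16.

7/16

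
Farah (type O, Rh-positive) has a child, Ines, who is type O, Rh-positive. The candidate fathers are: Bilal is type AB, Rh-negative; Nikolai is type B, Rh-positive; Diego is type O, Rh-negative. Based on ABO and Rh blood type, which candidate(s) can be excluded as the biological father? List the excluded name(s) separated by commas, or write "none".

Bilal

A candidate is excluded only if no genotype consistent with his phenotype could produce a type O, Rh-positive child with a type O, Rh-positive mother.
Bilal (type AB, Rh-): no genotype consistent with that phenotype can produce a type-O Rh+ child with a type-O mother.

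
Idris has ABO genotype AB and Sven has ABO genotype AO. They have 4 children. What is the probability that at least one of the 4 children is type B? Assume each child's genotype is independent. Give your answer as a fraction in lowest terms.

175/256

ABO cross AB × AO → 1/2 A, 1/4 B, 1/4 AB.
So P(type B) = 1/4 per child.
P(none) = (3/4)^4 = 81/256; P(at least one) = 1 − 81/256 = 175/256.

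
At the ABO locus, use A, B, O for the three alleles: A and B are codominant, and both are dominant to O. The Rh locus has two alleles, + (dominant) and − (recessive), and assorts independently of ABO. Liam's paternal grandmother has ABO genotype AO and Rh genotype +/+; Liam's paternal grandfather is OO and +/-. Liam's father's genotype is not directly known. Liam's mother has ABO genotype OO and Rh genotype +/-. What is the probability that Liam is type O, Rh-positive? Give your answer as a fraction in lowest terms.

Liam's father's ABO genotype from AO × OO: 1/2 AO, 1/2 OO.
Crossing each possibility with the mother OO and summing P(type O): 1/2·1/2 + 1/2·1 = 3/4.
Similarly for Rh via the father's Rh distribution: P(Rh+) = 7/8.
Independent loci: 3/4 × 7/8 = 21/32.

21/32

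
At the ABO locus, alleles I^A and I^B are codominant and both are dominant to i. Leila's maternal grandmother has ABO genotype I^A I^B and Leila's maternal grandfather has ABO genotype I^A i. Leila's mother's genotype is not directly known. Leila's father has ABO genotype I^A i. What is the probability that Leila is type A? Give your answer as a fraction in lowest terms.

Leila's mother's ABO genotype from I^A I^B × I^A i: 1/4 I^A I^A, 1/4 I^A I^B, 1/4 I^A i, 1/4 I^B i.
Crossing each possibility with the father I^A i and summing P(type A): 1/4·1 + 1/4·1/2 + 1/4·3/4 + 1/4·1/4 = 5/8.

5/8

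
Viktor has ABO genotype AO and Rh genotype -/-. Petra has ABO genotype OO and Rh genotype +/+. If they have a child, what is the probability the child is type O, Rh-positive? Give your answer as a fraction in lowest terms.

1/2

ABO cross AO × OO → offspring phenotypes: 1/2 O, 1/2 A.
Rh cross -/- × +/+ → 1 Rh+.
Independent loci: P(type O, Rh-positive) = 1/2 × 1 = 1/2.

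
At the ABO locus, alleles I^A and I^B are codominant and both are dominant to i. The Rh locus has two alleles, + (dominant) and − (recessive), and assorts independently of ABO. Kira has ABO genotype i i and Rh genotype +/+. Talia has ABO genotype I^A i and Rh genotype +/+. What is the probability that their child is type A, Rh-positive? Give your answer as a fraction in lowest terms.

ABO cross i i × I^A i → offspring phenotypes: 1/2 O, 1/2 A.
Rh cross +/+ × +/+ → 1 Rh+.
Independent loci: P(type A, Rh-positive) = 1/2 × 1 = 1/2.

1/2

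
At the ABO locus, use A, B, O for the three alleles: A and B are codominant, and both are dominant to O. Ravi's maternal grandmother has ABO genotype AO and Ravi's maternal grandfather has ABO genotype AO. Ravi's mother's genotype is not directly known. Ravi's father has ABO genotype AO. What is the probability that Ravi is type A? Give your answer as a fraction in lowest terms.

Ravi's mother's ABO genotype from AO × AO: 1/4 AA, 1/2 AO, 1/4 OO.
Crossing each possibility with the father AO and summing P(type A): 1/4·1 + 1/2·3/4 + 1/4·1/2 = 3/4.

3/4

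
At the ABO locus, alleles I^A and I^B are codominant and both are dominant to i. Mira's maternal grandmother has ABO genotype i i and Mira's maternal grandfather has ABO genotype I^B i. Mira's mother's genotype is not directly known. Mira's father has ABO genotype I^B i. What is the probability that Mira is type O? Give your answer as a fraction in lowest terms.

Mira's mother's ABO genotype from i i × I^B i: 1/2 I^B i, 1/2 i i.
Crossing each possibility with the father I^B i and summing P(type O): 1/2·1/4 + 1/2·1/2 = 3/8.

3/8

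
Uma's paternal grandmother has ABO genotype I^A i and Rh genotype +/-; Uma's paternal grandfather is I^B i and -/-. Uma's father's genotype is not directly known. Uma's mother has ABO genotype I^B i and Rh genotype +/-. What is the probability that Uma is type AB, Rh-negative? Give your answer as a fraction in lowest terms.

Uma's father's ABO genotype from I^A i × I^B i: 1/4 I^A I^B, 1/4 I^A i, 1/4 I^B i, 1/4 i i.
Crossing each possibility with the mother I^B i and summing P(type AB): 1/4·1/4 + 1/4·1/4 + 1/4·0 + 1/4·0 = 1/8.
Similarly for Rh via the father's Rh distribution: P(Rh-) = 3/8.
Independent loci: 1/8 × 3/8 = 3/64.

3/64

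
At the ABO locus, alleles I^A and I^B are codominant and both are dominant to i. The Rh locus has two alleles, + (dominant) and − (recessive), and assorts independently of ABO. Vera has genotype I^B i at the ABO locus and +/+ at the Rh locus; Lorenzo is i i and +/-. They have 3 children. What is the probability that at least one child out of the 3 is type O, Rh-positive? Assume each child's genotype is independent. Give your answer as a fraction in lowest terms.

ABO cross I^B i × i i → 1/2 O, 1/2 B.
Rh cross +/+ × +/- → 1 Rh+; so P(type O, Rh-positive) = 1/2 × 1 = 1/2 per child.
P(none) = (1/2)^3 = 1/8; P(at least one) = 1 − 1/8 = 7/8.

7/8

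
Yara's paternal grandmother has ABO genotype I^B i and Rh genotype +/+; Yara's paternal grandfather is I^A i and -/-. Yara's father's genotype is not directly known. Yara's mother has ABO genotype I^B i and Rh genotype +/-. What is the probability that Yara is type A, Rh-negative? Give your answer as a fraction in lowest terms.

Yara's father's ABO genotype from I^B i × I^A i: 1/4 I^A I^B, 1/4 I^A i, 1/4 I^B i, 1/4 i i.
Crossing each possibility with the mother I^B i and summing P(type A): 1/4·1/4 + 1/4·1/4 + 1/4·0 + 1/4·0 = 1/8.
Similarly for Rh via the father's Rh distribution: P(Rh-) = 1/4.
Independent loci: 1/8 × 1/4 = 1/32.

1/32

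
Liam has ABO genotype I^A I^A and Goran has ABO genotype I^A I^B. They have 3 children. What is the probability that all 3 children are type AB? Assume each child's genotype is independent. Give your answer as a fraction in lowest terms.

ABO cross I^A I^A × I^A I^B → 1/2 A, 1/2 AB.
So P(type AB) = 1/2 per child.
All 3 independent: (1/2)^3 = 1/8.

1/8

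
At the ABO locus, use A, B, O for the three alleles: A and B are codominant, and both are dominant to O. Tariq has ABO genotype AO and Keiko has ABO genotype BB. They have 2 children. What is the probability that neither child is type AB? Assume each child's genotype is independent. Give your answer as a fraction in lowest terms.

1/4

ABO cross AO × BB → 1/2 B, 1/2 AB.
So P(type AB) = 1/2 per child.
P(not type AB) = 1/2 for one child; (1/2)^2 = 1/4.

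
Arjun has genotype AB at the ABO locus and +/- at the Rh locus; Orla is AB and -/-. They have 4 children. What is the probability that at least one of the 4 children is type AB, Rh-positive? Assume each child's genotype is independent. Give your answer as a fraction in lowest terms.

175/256

ABO cross AB × AB → 1/4 A, 1/4 B, 1/2 AB.
Rh cross +/- × -/- → 1/2 Rh+, 1/2 Rh-; so P(type AB, Rh-positive) = 1/2 × 1/2 = 1/4 per child.
P(none) = (3/4)^4 = 81/256; P(at least one) = 1 − 81/256 = 175/256.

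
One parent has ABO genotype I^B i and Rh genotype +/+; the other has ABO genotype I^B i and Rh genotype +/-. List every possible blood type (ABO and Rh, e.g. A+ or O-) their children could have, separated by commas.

Gametes from I^B i × I^B i give offspring ABO genotypes I^B I^B, I^B i, i i, i.e. phenotypes O, B.
Rh cross +/+ × +/- → phenotypes Rh+.
Combining independently: O+, B+.

O+, B+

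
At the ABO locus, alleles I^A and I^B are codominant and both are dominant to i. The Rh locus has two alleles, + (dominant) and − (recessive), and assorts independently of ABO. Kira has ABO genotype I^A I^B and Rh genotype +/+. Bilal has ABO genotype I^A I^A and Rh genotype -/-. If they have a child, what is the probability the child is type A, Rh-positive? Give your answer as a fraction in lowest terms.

ABO cross I^A I^B × I^A I^A → offspring phenotypes: 1/2 A, 1/2 AB.
Rh cross +/+ × -/- → 1 Rh+.
Independent loci: P(type A, Rh-positive) = 1/2 × 1 = 1/2.

1/2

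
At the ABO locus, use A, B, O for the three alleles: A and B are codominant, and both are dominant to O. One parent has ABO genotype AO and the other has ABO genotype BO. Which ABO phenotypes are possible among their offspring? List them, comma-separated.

Gametes from AO × BO give offspring ABO genotypes AB, AO, BO, OO, i.e. phenotypes O, A, B, AB.

O, A, B, AB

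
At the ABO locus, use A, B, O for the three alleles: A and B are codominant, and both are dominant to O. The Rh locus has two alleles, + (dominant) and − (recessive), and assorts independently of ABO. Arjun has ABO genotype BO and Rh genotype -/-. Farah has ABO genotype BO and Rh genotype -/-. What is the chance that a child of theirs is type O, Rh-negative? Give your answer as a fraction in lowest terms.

1/4

ABO cross BO × BO → offspring phenotypes: 1/4 O, 3/4 B.
Rh cross -/- × -/- → 1 Rh-.
Independent loci: P(type O, Rh-negative) = 1/4 × 1 = 1/4.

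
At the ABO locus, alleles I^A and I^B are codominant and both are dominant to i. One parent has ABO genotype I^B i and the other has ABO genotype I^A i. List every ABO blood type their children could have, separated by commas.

O, A, B, AB

Gametes from I^B i × I^A i give offspring ABO genotypes I^A I^B, I^A i, I^B i, i i, i.e. phenotypes O, A, B, AB.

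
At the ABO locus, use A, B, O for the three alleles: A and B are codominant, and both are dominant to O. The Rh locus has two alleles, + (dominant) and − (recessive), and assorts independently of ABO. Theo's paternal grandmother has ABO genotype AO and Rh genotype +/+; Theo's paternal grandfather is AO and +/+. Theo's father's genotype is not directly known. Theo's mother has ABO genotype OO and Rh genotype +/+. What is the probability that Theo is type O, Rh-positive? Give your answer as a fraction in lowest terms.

1/2

Theo's father's ABO genotype from AO × AO: 1/4 AA, 1/2 AO, 1/4 OO.
Crossing each possibility with the mother OO and summing P(type O): 1/4·0 + 1/2·1/2 + 1/4·1 = 1/2.
Similarly for Rh via the father's Rh distribution: P(Rh+) = 1.
Independent loci: 1/2 × 1 = 1/2.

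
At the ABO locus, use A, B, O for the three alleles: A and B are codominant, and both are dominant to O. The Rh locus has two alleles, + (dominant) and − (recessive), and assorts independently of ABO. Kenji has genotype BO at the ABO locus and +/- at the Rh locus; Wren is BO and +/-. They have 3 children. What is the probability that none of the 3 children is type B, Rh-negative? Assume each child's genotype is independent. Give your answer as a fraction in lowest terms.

2197/4096

ABO cross BO × BO → 1/4 O, 3/4 B.
Rh cross +/- × +/- → 3/4 Rh+, 1/4 Rh-; so P(type B, Rh-negative) = 3/4 × 1/4 = 3/16 per child.
P(not type B, Rh-negative) = 13/16 for one child; (13/16)^3 = 2197/4096.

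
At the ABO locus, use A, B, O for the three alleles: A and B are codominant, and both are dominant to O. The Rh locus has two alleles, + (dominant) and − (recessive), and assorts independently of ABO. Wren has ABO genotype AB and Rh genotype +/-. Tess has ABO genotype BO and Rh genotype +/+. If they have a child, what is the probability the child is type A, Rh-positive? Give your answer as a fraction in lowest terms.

1/4

ABO cross AB × BO → offspring phenotypes: 1/4 A, 1/2 B, 1/4 AB.
Rh cross +/- × +/+ → 1 Rh+.
Independent loci: P(type A, Rh-positive) = 1/4 × 1 = 1/4.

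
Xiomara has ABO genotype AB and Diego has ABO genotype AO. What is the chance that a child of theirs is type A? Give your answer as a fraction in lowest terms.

1/2

ABO cross AB × AO → offspring phenotypes: 1/2 A, 1/4 B, 1/4 AB.
So P(type A) = 1/2.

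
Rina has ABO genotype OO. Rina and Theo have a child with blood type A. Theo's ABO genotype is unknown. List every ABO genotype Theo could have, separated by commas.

For each candidate genotype of Theo, check whether crossing it with OO can produce every observed child phenotype.
  AA → possible child types {A} ✓
  AB → possible child types {A, B} ✓
  AO → possible child types {O, A} ✓
  BB → possible child types {B} ✗
  BO → possible child types {O, B} ✗
  OO → possible child types {O} ✗

AA, AB, AO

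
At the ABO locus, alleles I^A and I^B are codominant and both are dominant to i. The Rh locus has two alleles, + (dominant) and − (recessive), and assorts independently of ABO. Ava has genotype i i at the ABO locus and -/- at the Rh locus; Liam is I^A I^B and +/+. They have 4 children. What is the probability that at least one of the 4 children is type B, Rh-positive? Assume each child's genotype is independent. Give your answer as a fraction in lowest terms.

ABO cross i i × I^A I^B → 1/2 A, 1/2 B.
Rh cross -/- × +/+ → 1 Rh+; so P(type B, Rh-positive) = 1/2 × 1 = 1/2 per child.
P(none) = (1/2)^4 = 1/16; P(at least one) = 1 − 1/16 = 15/16.

15/16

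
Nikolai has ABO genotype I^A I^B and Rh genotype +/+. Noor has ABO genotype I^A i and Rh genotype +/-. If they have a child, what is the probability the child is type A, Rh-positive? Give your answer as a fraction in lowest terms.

1/2

ABO cross I^A I^B × I^A i → offspring phenotypes: 1/2 A, 1/4 B, 1/4 AB.
Rh cross +/+ × +/- → 1 Rh+.
Independent loci: P(type A, Rh-positive) = 1/2 × 1 = 1/2.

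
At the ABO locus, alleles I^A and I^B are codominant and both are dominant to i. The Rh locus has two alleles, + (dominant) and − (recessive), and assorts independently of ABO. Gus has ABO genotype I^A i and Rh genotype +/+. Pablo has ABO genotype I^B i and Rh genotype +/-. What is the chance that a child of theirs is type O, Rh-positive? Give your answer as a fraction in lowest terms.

1/4

ABO cross I^A i × I^B i → offspring phenotypes: 1/4 O, 1/4 A, 1/4 B, 1/4 AB.
Rh cross +/+ × +/- → 1 Rh+.
Independent loci: P(type O, Rh-positive) = 1/4 × 1 = 1/4.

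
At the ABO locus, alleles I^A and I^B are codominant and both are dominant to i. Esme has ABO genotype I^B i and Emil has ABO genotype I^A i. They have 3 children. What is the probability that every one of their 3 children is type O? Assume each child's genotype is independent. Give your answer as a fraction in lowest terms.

ABO cross I^B i × I^A i → 1/4 O, 1/4 A, 1/4 B, 1/4 AB.
So P(type O) = 1/4 per child.
All 3 independent: (1/4)^3 = 1/64.

1/64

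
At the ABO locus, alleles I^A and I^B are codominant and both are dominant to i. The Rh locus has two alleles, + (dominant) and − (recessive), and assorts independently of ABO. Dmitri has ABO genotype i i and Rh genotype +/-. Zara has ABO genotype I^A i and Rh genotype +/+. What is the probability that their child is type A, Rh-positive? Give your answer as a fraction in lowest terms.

1/2

ABO cross i i × I^A i → offspring phenotypes: 1/2 O, 1/2 A.
Rh cross +/- × +/+ → 1 Rh+.
Independent loci: P(type A, Rh-positive) = 1/2 × 1 = 1/2.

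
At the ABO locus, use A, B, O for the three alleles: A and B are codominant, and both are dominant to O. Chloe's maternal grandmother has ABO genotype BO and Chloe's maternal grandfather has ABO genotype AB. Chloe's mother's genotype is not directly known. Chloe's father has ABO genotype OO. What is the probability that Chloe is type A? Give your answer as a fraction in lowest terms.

Chloe's mother's ABO genotype from BO × AB: 1/4 AB, 1/4 AO, 1/4 BB, 1/4 BO.
Crossing each possibility with the father OO and summing P(type A): 1/4·1/2 + 1/4·1/2 + 1/4·0 + 1/4·0 = 1/4.

1/4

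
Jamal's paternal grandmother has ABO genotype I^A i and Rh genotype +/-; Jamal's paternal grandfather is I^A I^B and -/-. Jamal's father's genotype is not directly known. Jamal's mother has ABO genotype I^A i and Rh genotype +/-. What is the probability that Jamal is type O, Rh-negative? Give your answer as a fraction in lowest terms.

3/64

Jamal's father's ABO genotype from I^A i × I^A I^B: 1/4 I^A I^A, 1/4 I^A I^B, 1/4 I^A i, 1/4 I^B i.
Crossing each possibility with the mother I^A i and summing P(type O): 1/4·0 + 1/4·0 + 1/4·1/4 + 1/4·1/4 = 1/8.
Similarly for Rh via the father's Rh distribution: P(Rh-) = 3/8.
Independent loci: 1/8 × 3/8 = 3/64.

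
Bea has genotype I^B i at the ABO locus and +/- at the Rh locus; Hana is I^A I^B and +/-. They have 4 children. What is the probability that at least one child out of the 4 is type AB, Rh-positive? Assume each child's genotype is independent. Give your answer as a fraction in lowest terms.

36975/65536

ABO cross I^B i × I^A I^B → 1/4 A, 1/2 B, 1/4 AB.
Rh cross +/- × +/- → 3/4 Rh+, 1/4 Rh-; so P(type AB, Rh-positive) = 1/4 × 3/4 = 3/16 per child.
P(none) = (13/16)^4 = 28561/65536; P(at least one) = 1 − 28561/65536 = 36975/65536.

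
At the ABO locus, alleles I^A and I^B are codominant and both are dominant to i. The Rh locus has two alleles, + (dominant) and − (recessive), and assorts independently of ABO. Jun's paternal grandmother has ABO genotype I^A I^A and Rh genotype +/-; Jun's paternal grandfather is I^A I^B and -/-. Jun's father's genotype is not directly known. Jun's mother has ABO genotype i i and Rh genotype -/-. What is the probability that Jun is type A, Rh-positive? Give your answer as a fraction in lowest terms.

3/16

Jun's father's ABO genotype from I^A I^A × I^A I^B: 1/2 I^A I^A, 1/2 I^A I^B.
Crossing each possibility with the mother i i and summing P(type A): 1/2·1 + 1/2·1/2 = 3/4.
Similarly for Rh via the father's Rh distribution: P(Rh+) = 1/4.
Independent loci: 3/4 × 1/4 = 3/16.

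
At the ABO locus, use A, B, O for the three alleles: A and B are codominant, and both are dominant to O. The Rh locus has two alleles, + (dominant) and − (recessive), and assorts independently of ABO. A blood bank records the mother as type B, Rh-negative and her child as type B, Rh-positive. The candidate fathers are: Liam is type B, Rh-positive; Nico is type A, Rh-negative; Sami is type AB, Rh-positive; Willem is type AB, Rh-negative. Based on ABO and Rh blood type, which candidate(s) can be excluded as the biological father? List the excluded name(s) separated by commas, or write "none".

Nico, Willem

A candidate is excluded only if no genotype consistent with his phenotype could produce a type B, Rh-positive child with a type B, Rh-negative mother.
Nico (type A, Rh-): no genotype consistent with that phenotype can produce a type-B Rh+ child with a type-B mother.
Willem (type AB, Rh-): no genotype consistent with that phenotype can produce a type-B Rh+ child with a type-B mother.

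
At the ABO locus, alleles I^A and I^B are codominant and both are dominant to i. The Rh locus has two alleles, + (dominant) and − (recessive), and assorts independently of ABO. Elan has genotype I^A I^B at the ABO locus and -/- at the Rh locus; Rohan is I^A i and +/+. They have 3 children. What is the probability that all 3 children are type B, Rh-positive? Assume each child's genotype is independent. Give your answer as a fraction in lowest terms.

1/64

ABO cross I^A I^B × I^A i → 1/2 A, 1/4 B, 1/4 AB.
Rh cross -/- × +/+ → 1 Rh+; so P(type B, Rh-positive) = 1/4 × 1 = 1/4 per child.
All 3 independent: (1/4)^3 = 1/64.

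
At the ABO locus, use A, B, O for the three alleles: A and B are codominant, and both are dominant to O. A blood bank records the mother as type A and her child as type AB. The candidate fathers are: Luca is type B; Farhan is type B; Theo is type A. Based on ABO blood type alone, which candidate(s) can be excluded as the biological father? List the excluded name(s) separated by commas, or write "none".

Theo

A candidate is excluded only if no genotype consistent with his phenotype could produce a type AB child with a type A mother.
Theo (type A): no genotype consistent with that phenotype can produce a type-AB child with a type-A mother.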